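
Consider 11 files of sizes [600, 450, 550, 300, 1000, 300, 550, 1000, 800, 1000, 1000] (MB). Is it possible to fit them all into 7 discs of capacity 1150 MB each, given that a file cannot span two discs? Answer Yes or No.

No

Total = 7550 MB; ⌈7550/1150⌉ = 7.
The bound of 7 does not rule out 7, but exhaustive search shows no assignment into 7 discs of capacity 1150 MB exists — the minimum is 8.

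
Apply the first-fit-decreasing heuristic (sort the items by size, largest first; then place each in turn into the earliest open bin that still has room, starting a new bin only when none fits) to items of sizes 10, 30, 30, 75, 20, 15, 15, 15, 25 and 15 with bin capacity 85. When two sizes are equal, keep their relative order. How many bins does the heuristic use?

Sorted descending: 75, 30, 30, 25, 20, 15, 15, 15, 15, 10.
  75 → bin 1 (new)  [load 75/85]
  30 → bin 2 (new)  [load 30/85]
  30 → bin 2  [load 60/85]
  25 → bin 2  [load 85/85]
  20 → bin 3 (new)  [load 20/85]
  15 → bin 3  [load 35/85]
  15 → bin 3  [load 50/85]
  15 → bin 3  [load 65/85]
  15 → bin 3  [load 80/85]
  10 → bin 1  [load 85/85]
3 bins opened.

3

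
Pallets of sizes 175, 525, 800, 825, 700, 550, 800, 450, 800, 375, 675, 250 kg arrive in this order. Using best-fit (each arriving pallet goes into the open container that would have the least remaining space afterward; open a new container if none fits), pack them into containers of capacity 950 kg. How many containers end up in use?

  175 → container 1 (new)  [load 175/950]
  525 → container 1  [load 700/950]
  800 → container 2 (new)  [load 800/950]
  825 → container 3 (new)  [load 825/950]
  700 → container 4 (new)  [load 700/950]
  550 → container 5 (new)  [load 550/950]
  800 → container 6 (new)  [load 800/950]
  450 → container 7 (new)  [load 450/950]
  800 → container 8 (new)  [load 800/950]
  375 → container 5  [load 925/950]
  675 → container 9 (new)  [load 675/950]
  250 → container 1  [load 950/950]
9 containers opened.

9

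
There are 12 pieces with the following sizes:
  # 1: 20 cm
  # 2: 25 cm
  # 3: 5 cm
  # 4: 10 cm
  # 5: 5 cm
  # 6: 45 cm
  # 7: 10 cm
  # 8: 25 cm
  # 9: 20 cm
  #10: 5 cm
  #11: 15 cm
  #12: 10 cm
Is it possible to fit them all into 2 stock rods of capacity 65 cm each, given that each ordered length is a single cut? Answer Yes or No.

Total = 195 cm; ⌈195/65⌉ = 3.
At least 3 stock rods are required, but only 2 are allowed.

No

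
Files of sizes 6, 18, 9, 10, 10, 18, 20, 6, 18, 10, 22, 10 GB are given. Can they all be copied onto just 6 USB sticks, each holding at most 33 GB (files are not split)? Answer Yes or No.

A valid assignment using 6 USB sticks:
  USB stick 1: 22 + 10 = 32
  USB stick 2: 20 + 10 = 30
  USB stick 3: 18 + 10 = 28
  USB stick 4: 18 + 10 = 28
  USB stick 5: 18 + 9 + 6 = 33
  USB stick 6: 6 = 6
Every load is within 33 GB, so 6 USB sticks suffice.

Yes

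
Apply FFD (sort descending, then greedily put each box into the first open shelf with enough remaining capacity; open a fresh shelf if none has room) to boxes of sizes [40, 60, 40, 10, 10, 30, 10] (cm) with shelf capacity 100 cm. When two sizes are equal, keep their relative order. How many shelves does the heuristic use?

Sorted descending: 60, 40, 40, 30, 10, 10, 10.
  60 → shelf 1 (new)  [load 60/100]
  40 → shelf 1  [load 100/100]
  40 → shelf 2 (new)  [load 40/100]
  30 → shelf 2  [load 70/100]
  10 → shelf 2  [load 80/100]
  10 → shelf 2  [load 90/100]
  10 → shelf 2  [load 100/100]
2 shelves opened.

2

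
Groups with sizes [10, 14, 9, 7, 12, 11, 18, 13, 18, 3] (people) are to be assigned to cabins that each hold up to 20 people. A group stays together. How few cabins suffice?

Total = 18 + 18 + 14 + 13 + 12 + 11 + 10 + 9 + 7 + 3 = 115 people.
Lower bound: ⌈115/20⌉ = 6 cabins.
A packing using 7 cabins:
  cabin 1: 18 = 18
  cabin 2: 18 = 18
  cabin 3: 14 + 3 = 17
  cabin 4: 13 + 7 = 20
  cabin 5: 12 = 12
  cabin 6: 11 + 9 = 20
  cabin 7: 10 = 10
No arrangement into 6 cabins stays within capacity, so 7 is optimal.

7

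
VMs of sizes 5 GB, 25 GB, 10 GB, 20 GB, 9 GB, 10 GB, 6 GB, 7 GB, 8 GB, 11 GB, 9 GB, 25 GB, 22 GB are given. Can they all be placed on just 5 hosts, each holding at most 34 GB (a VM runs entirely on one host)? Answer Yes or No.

Yes

A valid assignment using 5 hosts:
  host 1: 25 + 9 = 34
  host 2: 25 + 9 = 34
  host 3: 22 + 11 = 33
  host 4: 20 + 8 + 6 = 34
  host 5: 10 + 10 + 7 + 5 = 32
Every load is within 34 GB, so 5 hosts suffice.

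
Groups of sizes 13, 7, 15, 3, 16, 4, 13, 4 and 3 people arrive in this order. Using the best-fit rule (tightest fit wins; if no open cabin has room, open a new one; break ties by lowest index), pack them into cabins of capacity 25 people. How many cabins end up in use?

4

  13 → cabin 1 (new)  [load 13/25]
  7 → cabin 1  [load 20/25]
  15 → cabin 2 (new)  [load 15/25]
  3 → cabin 1  [load 23/25]
  16 → cabin 3 (new)  [load 16/25]
  4 → cabin 3  [load 20/25]
  13 → cabin 4 (new)  [load 13/25]
  4 → cabin 3  [load 24/25]
  3 → cabin 2  [load 18/25]
4 cabins opened.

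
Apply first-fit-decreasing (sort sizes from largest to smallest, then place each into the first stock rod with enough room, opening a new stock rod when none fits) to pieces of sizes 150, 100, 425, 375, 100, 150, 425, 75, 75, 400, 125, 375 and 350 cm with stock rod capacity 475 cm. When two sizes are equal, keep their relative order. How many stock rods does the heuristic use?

Sorted descending: 425, 425, 400, 375, 375, 350, 150, 150, 125, 100, 100, 75, 75.
  425 → stock rod 1 (new)  [load 425/475]
  425 → stock rod 2 (new)  [load 425/475]
  400 → stock rod 3 (new)  [load 400/475]
  375 → stock rod 4 (new)  [load 375/475]
  375 → stock rod 5 (new)  [load 375/475]
  350 → stock rod 6 (new)  [load 350/475]
  150 → stock rod 7 (new)  [load 150/475]
  150 → stock rod 7  [load 300/475]
  125 → stock rod 6  [load 475/475]
  100 → stock rod 4  [load 475/475]
  100 → stock rod 5  [load 475/475]
  75 → stock rod 3  [load 475/475]
  75 → stock rod 7  [load 375/475]
7 stock rods opened.

7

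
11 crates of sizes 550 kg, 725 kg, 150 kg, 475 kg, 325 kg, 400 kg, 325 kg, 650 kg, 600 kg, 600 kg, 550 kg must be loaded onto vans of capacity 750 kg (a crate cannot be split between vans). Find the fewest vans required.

9

Total = 725 + 650 + 600 + 600 + 550 + 550 + 475 + 400 + 325 + 325 + 150 = 5350 kg.
Lower bound: ⌈5350/750⌉ = 8 vans.
A packing using 9 vans:
  van 1: 725 = 725
  van 2: 650 = 650
  van 3: 600 + 150 = 750
  van 4: 600 = 600
  van 5: 550 = 550
  van 6: 550 = 550
  van 7: 475 = 475
  van 8: 400 + 325 = 725
  van 9: 325 = 325
No arrangement into 8 vans stays within capacity, so 9 is optimal.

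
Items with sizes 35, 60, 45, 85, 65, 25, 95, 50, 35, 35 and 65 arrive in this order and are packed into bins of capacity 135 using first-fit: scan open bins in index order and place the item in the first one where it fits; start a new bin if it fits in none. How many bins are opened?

5

  35 → bin 1 (new)  [load 35/135]
  60 → bin 1  [load 95/135]
  45 → bin 2 (new)  [load 45/135]
  85 → bin 2  [load 130/135]
  65 → bin 3 (new)  [load 65/135]
  25 → bin 1  [load 120/135]
  95 → bin 4 (new)  [load 95/135]
  50 → bin 3  [load 115/135]
  35 → bin 4  [load 130/135]
  35 → bin 5 (new)  [load 35/135]
  65 → bin 5  [load 100/135]
5 bins opened.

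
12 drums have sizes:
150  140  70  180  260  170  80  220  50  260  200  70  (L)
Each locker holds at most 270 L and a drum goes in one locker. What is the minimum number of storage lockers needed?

8

Total = 260 + 260 + 220 + 200 + 180 + 170 + 150 + 140 + 80 + 70 + 70 + 50 = 1850 L.
Lower bound: ⌈1850/270⌉ = 7 storage lockers.
Also, 8 drums each exceed 135 L, and no two of those can share a locker, so at least 8 storage lockers are needed.
A packing using 8 storage lockers:
  locker 1: 260 = 260
  locker 2: 260 = 260
  locker 3: 220 + 50 = 270
  locker 4: 200 + 70 = 270
  locker 5: 180 + 80 = 260
  locker 6: 170 + 70 = 240
  locker 7: 150 = 150
  locker 8: 140 = 140
This matches the lower bound, so 8 is optimal.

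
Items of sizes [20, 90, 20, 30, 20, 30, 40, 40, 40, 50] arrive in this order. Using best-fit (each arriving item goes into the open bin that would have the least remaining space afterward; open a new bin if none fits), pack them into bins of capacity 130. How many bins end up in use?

3

  20 → bin 1 (new)  [load 20/130]
  90 → bin 1  [load 110/130]
  20 → bin 1  [load 130/130]
  30 → bin 2 (new)  [load 30/130]
  20 → bin 2  [load 50/130]
  30 → bin 2  [load 80/130]
  40 → bin 2  [load 120/130]
  40 → bin 3 (new)  [load 40/130]
  40 → bin 3  [load 80/130]
  50 → bin 3  [load 130/130]
3 bins opened.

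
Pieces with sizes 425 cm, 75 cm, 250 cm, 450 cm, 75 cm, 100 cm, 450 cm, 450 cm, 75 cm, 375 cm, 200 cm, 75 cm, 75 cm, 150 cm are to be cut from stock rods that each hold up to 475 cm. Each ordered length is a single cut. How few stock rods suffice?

Total = 450 + 450 + 450 + 425 + 375 + 250 + 200 + 150 + 100 + 75 + 75 + 75 + 75 + 75 = 3225 cm.
Lower bound: ⌈3225/475⌉ = 7 stock rods.
A packing using 8 stock rods:
  stock rod 1: 450 = 450
  stock rod 2: 450 = 450
  stock rod 3: 450 = 450
  stock rod 4: 425 = 425
  stock rod 5: 375 + 100 = 475
  stock rod 6: 250 + 200 = 450
  stock rod 7: 150 + 75 + 75 + 75 + 75 = 450
  stock rod 8: 75 = 75
No arrangement into 7 stock rods stays within capacity, so 8 is optimal.

8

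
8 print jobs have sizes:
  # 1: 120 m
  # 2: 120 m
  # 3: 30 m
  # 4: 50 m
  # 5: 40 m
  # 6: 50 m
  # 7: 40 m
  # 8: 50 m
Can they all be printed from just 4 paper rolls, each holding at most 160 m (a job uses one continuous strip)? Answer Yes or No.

Yes

A valid assignment using 4 paper rolls:
  roll 1: 120 + 40 = 160
  roll 2: 120 + 40 = 160
  roll 3: 50 + 50 + 50 = 150
  roll 4: 30 = 30
Every load is within 160 m, so 4 paper rolls suffice.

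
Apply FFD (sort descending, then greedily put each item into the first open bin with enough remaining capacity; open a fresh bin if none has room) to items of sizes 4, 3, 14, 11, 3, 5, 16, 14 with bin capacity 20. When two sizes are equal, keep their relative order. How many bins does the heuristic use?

4

Sorted descending: 16, 14, 14, 11, 5, 4, 3, 3.
  16 → bin 1 (new)  [load 16/20]
  14 → bin 2 (new)  [load 14/20]
  14 → bin 3 (new)  [load 14/20]
  11 → bin 4 (new)  [load 11/20]
  5 → bin 2  [load 19/20]
  4 → bin 1  [load 20/20]
  3 → bin 3  [load 17/20]
  3 → bin 3  [load 20/20]
4 bins opened.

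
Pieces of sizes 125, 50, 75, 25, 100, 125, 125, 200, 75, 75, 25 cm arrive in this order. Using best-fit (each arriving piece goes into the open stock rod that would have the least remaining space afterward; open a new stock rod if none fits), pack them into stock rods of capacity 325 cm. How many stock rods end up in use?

4

  125 → stock rod 1 (new)  [load 125/325]
  50 → stock rod 1  [load 175/325]
  75 → stock rod 1  [load 250/325]
  25 → stock rod 1  [load 275/325]
  100 → stock rod 2 (new)  [load 100/325]
  125 → stock rod 2  [load 225/325]
  125 → stock rod 3 (new)  [load 125/325]
  200 → stock rod 3  [load 325/325]
  75 → stock rod 2  [load 300/325]
  75 → stock rod 4 (new)  [load 75/325]
  25 → stock rod 2  [load 325/325]
4 stock rods opened.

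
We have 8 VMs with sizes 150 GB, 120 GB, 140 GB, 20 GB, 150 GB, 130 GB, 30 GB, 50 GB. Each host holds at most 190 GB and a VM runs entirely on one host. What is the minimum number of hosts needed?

Total = 150 + 150 + 140 + 130 + 120 + 50 + 30 + 20 = 790 GB.
Lower bound: ⌈790/190⌉ = 5 hosts.
A packing using 5 hosts:
  host 1: 150 + 30 = 180
  host 2: 150 + 20 = 170
  host 3: 140 + 50 = 190
  host 4: 130 = 130
  host 5: 120 = 120
This matches the lower bound, so 5 is optimal.

5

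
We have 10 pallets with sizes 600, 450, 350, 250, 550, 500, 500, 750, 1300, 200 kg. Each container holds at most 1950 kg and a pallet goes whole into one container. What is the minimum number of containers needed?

3

Total = 1300 + 750 + 600 + 550 + 500 + 500 + 450 + 350 + 250 + 200 = 5450 kg.
Lower bound: ⌈5450/1950⌉ = 3 containers.
A packing using 3 containers:
  container 1: 1300 + 600 = 1900
  container 2: 750 + 550 + 500 = 1800
  container 3: 500 + 450 + 350 + 250 + 200 = 1750
This matches the lower bound, so 3 is optimal.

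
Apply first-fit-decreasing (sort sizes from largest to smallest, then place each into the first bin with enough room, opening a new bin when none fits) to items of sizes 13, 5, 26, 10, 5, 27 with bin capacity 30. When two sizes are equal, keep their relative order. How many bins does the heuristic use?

Sorted descending: 27, 26, 13, 10, 5, 5.
  27 → bin 1 (new)  [load 27/30]
  26 → bin 2 (new)  [load 26/30]
  13 → bin 3 (new)  [load 13/30]
  10 → bin 3  [load 23/30]
  5 → bin 3  [load 28/30]
  5 → bin 4 (new)  [load 5/30]
4 bins opened.

4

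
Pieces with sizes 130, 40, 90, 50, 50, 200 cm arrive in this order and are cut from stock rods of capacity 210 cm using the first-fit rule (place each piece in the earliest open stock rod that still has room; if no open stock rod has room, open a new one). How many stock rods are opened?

  130 → stock rod 1 (new)  [load 130/210]
  40 → stock rod 1  [load 170/210]
  90 → stock rod 2 (new)  [load 90/210]
  50 → stock rod 2  [load 140/210]
  50 → stock rod 2  [load 190/210]
  200 → stock rod 3 (new)  [load 200/210]
3 stock rods opened.

3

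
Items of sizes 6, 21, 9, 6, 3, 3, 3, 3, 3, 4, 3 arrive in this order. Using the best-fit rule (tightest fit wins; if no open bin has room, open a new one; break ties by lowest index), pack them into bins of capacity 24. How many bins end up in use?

3

  6 → bin 1 (new)  [load 6/24]
  21 → bin 2 (new)  [load 21/24]
  9 → bin 1  [load 15/24]
  6 → bin 1  [load 21/24]
  3 → bin 1  [load 24/24]
  3 → bin 2  [load 24/24]
  3 → bin 3 (new)  [load 3/24]
  3 → bin 3  [load 6/24]
  3 → bin 3  [load 9/24]
  4 → bin 3  [load 13/24]
  3 → bin 3  [load 16/24]
3 bins opened.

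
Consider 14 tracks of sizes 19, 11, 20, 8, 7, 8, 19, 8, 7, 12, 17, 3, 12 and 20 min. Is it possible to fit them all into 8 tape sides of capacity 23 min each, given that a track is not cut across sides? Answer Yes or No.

No

Total = 171 min; ⌈171/23⌉ = 8.
The bound of 8 does not rule out 8, but exhaustive search shows no assignment into 8 tape sides of capacity 23 min exists — the minimum is 9.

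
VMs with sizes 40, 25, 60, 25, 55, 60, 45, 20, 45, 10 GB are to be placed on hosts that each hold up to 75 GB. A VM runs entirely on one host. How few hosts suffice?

Total = 60 + 60 + 55 + 45 + 45 + 40 + 25 + 25 + 20 + 10 = 385 GB.
Lower bound: ⌈385/75⌉ = 6 hosts.
A packing using 6 hosts:
  host 1: 60 + 10 = 70
  host 2: 60 = 60
  host 3: 55 + 20 = 75
  host 4: 45 + 25 = 70
  host 5: 45 + 25 = 70
  host 6: 40 = 40
This matches the lower bound, so 6 is optimal.

6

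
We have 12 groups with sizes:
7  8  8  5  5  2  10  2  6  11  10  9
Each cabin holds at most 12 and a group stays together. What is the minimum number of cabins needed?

8

Total = 11 + 10 + 10 + 9 + 8 + 8 + 7 + 6 + 5 + 5 + 2 + 2 = 83.
Lower bound: ⌈83/12⌉ = 7 cabins.
A packing using 8 cabins:
  cabin 1: 11 = 11
  cabin 2: 10 + 2 = 12
  cabin 3: 10 + 2 = 12
  cabin 4: 9 = 9
  cabin 5: 8 = 8
  cabin 6: 8 = 8
  cabin 7: 7 + 5 = 12
  cabin 8: 6 + 5 = 11
No arrangement into 7 cabins stays within capacity, so 8 is optimal.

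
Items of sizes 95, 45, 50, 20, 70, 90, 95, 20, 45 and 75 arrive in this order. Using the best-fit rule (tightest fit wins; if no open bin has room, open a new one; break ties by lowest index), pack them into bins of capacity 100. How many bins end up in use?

7

  95 → bin 1 (new)  [load 95/100]
  45 → bin 2 (new)  [load 45/100]
  50 → bin 2  [load 95/100]
  20 → bin 3 (new)  [load 20/100]
  70 → bin 3  [load 90/100]
  90 → bin 4 (new)  [load 90/100]
  95 → bin 5 (new)  [load 95/100]
  20 → bin 6 (new)  [load 20/100]
  45 → bin 6  [load 65/100]
  75 → bin 7 (new)  [load 75/100]
7 bins opened.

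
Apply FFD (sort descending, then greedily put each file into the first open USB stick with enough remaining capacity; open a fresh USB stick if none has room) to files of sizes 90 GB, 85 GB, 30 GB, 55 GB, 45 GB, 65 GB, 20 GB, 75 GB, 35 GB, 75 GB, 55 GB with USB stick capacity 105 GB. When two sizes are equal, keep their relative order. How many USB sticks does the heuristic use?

Sorted descending: 90, 85, 75, 75, 65, 55, 55, 45, 35, 30, 20.
  90 → USB stick 1 (new)  [load 90/105]
  85 → USB stick 2 (new)  [load 85/105]
  75 → USB stick 3 (new)  [load 75/105]
  75 → USB stick 4 (new)  [load 75/105]
  65 → USB stick 5 (new)  [load 65/105]
  55 → USB stick 6 (new)  [load 55/105]
  55 → USB stick 7 (new)  [load 55/105]
  45 → USB stick 6  [load 100/105]
  35 → USB stick 5  [load 100/105]
  30 → USB stick 3  [load 105/105]
  20 → USB stick 2  [load 105/105]
7 USB sticks opened.

7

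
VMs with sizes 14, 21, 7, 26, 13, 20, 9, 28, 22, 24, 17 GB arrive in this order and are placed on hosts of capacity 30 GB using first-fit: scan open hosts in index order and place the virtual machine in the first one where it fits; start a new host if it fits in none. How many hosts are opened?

  14 → host 1 (new)  [load 14/30]
  21 → host 2 (new)  [load 21/30]
  7 → host 1  [load 21/30]
  26 → host 3 (new)  [load 26/30]
  13 → host 4 (new)  [load 13/30]
  20 → host 5 (new)  [load 20/30]
  9 → host 1  [load 30/30]
  28 → host 6 (new)  [load 28/30]
  22 → host 7 (new)  [load 22/30]
  24 → host 8 (new)  [load 24/30]
  17 → host 4  [load 30/30]
8 hosts opened.

8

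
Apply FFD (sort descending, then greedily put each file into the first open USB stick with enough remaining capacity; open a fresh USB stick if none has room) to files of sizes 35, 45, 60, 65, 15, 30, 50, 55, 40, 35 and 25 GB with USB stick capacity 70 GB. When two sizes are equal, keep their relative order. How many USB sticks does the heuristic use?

7

Sorted descending: 65, 60, 55, 50, 45, 40, 35, 35, 30, 25, 15.
  65 → USB stick 1 (new)  [load 65/70]
  60 → USB stick 2 (new)  [load 60/70]
  55 → USB stick 3 (new)  [load 55/70]
  50 → USB stick 4 (new)  [load 50/70]
  45 → USB stick 5 (new)  [load 45/70]
  40 → USB stick 6 (new)  [load 40/70]
  35 → USB stick 7 (new)  [load 35/70]
  35 → USB stick 7  [load 70/70]
  30 → USB stick 6  [load 70/70]
  25 → USB stick 5  [load 70/70]
  15 → USB stick 3  [load 70/70]
7 USB sticks opened.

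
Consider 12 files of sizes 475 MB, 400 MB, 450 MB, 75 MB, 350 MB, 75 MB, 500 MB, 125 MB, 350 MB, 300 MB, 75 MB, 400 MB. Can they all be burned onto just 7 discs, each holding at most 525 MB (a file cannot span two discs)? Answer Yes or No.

Total = 3575 MB; ⌈3575/525⌉ = 7.
8 files each exceed half the capacity and cannot share a disc, forcing at least 8 discs.
At least 8 discs are required, but only 7 are allowed.

No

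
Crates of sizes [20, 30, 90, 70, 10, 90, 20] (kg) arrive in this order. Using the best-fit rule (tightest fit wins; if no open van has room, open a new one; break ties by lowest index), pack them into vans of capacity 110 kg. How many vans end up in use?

  20 → van 1 (new)  [load 20/110]
  30 → van 1  [load 50/110]
  90 → van 2 (new)  [load 90/110]
  70 → van 3 (new)  [load 70/110]
  10 → van 2  [load 100/110]
  90 → van 4 (new)  [load 90/110]
  20 → van 4  [load 110/110]
4 vans opened.

4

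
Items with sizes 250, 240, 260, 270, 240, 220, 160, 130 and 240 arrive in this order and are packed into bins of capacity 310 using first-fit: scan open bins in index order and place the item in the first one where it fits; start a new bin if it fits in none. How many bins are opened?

8

  250 → bin 1 (new)  [load 250/310]
  240 → bin 2 (new)  [load 240/310]
  260 → bin 3 (new)  [load 260/310]
  270 → bin 4 (new)  [load 270/310]
  240 → bin 5 (new)  [load 240/310]
  220 → bin 6 (new)  [load 220/310]
  160 → bin 7 (new)  [load 160/310]
  130 → bin 7  [load 290/310]
  240 → bin 8 (new)  [load 240/310]
8 bins opened.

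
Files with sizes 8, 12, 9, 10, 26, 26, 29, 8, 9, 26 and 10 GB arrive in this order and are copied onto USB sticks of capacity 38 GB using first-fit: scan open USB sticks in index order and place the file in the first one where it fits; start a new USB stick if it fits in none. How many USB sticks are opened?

  8 → USB stick 1 (new)  [load 8/38]
  12 → USB stick 1  [load 20/38]
  9 → USB stick 1  [load 29/38]
  10 → USB stick 2 (new)  [load 10/38]
  26 → USB stick 2  [load 36/38]
  26 → USB stick 3 (new)  [load 26/38]
  29 → USB stick 4 (new)  [load 29/38]
  8 → USB stick 1  [load 37/38]
  9 → USB stick 3  [load 35/38]
  26 → USB stick 5 (new)  [load 26/38]
  10 → USB stick 5  [load 36/38]
5 USB sticks opened.

5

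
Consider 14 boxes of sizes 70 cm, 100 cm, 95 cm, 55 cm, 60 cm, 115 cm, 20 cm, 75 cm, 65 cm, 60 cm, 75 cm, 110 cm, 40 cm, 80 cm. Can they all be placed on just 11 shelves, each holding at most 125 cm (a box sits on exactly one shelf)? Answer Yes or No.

Yes

A valid assignment using 10 shelves:
  shelf 1: 115 = 115
  shelf 2: 110 = 110
  shelf 3: 100 + 20 = 120
  shelf 4: 95 = 95
  shelf 5: 80 + 40 = 120
  shelf 6: 75 = 75
  shelf 7: 75 = 75
  shelf 8: 70 + 55 = 125
  shelf 9: 65 + 60 = 125
  shelf 10: 60 = 60
That uses only 10 ≤ 11, so 11 shelves are enough.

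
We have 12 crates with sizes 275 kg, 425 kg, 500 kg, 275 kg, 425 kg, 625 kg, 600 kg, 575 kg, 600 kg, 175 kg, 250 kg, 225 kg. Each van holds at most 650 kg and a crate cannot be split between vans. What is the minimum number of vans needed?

9

Total = 625 + 600 + 600 + 575 + 500 + 425 + 425 + 275 + 275 + 250 + 225 + 175 = 4950 kg.
Lower bound: ⌈4950/650⌉ = 8 vans.
A packing using 9 vans:
  van 1: 625 = 625
  van 2: 600 = 600
  van 3: 600 = 600
  van 4: 575 = 575
  van 5: 500 = 500
  van 6: 425 + 225 = 650
  van 7: 425 + 175 = 600
  van 8: 275 + 275 = 550
  van 9: 250 = 250
No arrangement into 8 vans stays within capacity, so 9 is optimal.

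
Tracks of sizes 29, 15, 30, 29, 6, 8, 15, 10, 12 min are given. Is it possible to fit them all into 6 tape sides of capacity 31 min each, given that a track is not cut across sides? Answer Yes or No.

A valid assignment using 6 tape sides:
  side 1: 30 = 30
  side 2: 29 = 29
  side 3: 29 = 29
  side 4: 15 + 15 = 30
  side 5: 12 + 10 + 8 = 30
  side 6: 6 = 6
Every load is within 31 min, so 6 tape sides suffice.

Yes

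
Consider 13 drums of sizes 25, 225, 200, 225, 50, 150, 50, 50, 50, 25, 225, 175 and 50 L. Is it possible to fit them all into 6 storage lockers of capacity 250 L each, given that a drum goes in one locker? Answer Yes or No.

No

Total = 1500 L; ⌈1500/250⌉ = 6.
The bound of 6 does not rule out 6, but exhaustive search shows no assignment into 6 storage lockers of capacity 250 L exists — the minimum is 7.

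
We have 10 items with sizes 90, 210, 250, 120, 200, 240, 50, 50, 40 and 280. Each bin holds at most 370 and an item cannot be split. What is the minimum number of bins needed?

Total = 280 + 250 + 240 + 210 + 200 + 120 + 90 + 50 + 50 + 40 = 1530.
Lower bound: ⌈1530/370⌉ = 5 bins.
A packing using 5 bins:
  bin 1: 280 + 90 = 370
  bin 2: 250 + 120 = 370
  bin 3: 240 + 50 + 50 = 340
  bin 4: 210 + 40 = 250
  bin 5: 200 = 200
This matches the lower bound, so 5 is optimal.

5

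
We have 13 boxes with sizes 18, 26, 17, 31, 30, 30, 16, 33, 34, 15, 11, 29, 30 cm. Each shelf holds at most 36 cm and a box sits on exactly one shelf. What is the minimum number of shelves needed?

Total = 34 + 33 + 31 + 30 + 30 + 30 + 29 + 26 + 18 + 17 + 16 + 15 + 11 = 320 cm.
Lower bound: ⌈320/36⌉ = 9 shelves.
A packing using 11 shelves:
  shelf 1: 34 = 34
  shelf 2: 33 = 33
  shelf 3: 31 = 31
  shelf 4: 30 = 30
  shelf 5: 30 = 30
  shelf 6: 30 = 30
  shelf 7: 29 = 29
  shelf 8: 26 = 26
  shelf 9: 18 + 17 = 35
  shelf 10: 16 + 15 = 31
  shelf 11: 11 = 11
No arrangement into 10 shelves stays within capacity, so 11 is optimal.

11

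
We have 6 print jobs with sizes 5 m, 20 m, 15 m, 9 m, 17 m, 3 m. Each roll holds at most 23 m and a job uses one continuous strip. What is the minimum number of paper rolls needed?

4

Total = 20 + 17 + 15 + 9 + 5 + 3 = 69 m.
Lower bound: ⌈69/23⌉ = 3 paper rolls.
A packing using 4 paper rolls:
  roll 1: 20 + 3 = 23
  roll 2: 17 + 5 = 22
  roll 3: 15 = 15
  roll 4: 9 = 9
No arrangement into 3 paper rolls stays within capacity, so 4 is optimal.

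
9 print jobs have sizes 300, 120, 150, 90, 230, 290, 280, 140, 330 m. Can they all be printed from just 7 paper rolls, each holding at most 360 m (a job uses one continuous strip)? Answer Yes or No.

A valid assignment using 7 paper rolls:
  roll 1: 330 = 330
  roll 2: 300 = 300
  roll 3: 290 = 290
  roll 4: 280 = 280
  roll 5: 230 + 120 = 350
  roll 6: 150 + 140 = 290
  roll 7: 90 = 90
Every load is within 360 m, so 7 paper rolls suffice.

Yes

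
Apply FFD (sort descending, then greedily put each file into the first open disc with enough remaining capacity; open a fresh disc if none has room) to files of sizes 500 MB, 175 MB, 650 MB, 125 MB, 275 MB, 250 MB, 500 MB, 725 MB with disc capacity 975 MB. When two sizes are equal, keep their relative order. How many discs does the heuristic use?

4

Sorted descending: 725, 650, 500, 500, 275, 250, 175, 125.
  725 → disc 1 (new)  [load 725/975]
  650 → disc 2 (new)  [load 650/975]
  500 → disc 3 (new)  [load 500/975]
  500 → disc 4 (new)  [load 500/975]
  275 → disc 2  [load 925/975]
  250 → disc 1  [load 975/975]
  175 → disc 3  [load 675/975]
  125 → disc 3  [load 800/975]
4 discs opened.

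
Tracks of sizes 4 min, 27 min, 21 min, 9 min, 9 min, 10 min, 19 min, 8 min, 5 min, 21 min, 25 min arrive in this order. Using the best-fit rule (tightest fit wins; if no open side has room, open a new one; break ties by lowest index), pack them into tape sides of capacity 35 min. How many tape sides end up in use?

6

  4 → side 1 (new)  [load 4/35]
  27 → side 1  [load 31/35]
  21 → side 2 (new)  [load 21/35]
  9 → side 2  [load 30/35]
  9 → side 3 (new)  [load 9/35]
  10 → side 3  [load 19/35]
  19 → side 4 (new)  [load 19/35]
  8 → side 3  [load 27/35]
  5 → side 2  [load 35/35]
  21 → side 5 (new)  [load 21/35]
  25 → side 6 (new)  [load 25/35]
6 tape sides opened.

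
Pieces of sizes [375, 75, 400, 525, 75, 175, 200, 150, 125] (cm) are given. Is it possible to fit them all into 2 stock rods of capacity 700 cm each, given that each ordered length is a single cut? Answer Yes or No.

No

Total = 2100 cm; ⌈2100/700⌉ = 3.
At least 3 stock rods are required, but only 2 are allowed.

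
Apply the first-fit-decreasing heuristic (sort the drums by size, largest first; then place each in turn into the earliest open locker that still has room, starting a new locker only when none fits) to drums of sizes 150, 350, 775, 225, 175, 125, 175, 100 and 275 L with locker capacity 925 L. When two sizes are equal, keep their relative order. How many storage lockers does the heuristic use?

3

Sorted descending: 775, 350, 275, 225, 175, 175, 150, 125, 100.
  775 → locker 1 (new)  [load 775/925]
  350 → locker 2 (new)  [load 350/925]
  275 → locker 2  [load 625/925]
  225 → locker 2  [load 850/925]
  175 → locker 3 (new)  [load 175/925]
  175 → locker 3  [load 350/925]
  150 → locker 1  [load 925/925]
  125 → locker 3  [load 475/925]
  100 → locker 3  [load 575/925]
3 storage lockers opened.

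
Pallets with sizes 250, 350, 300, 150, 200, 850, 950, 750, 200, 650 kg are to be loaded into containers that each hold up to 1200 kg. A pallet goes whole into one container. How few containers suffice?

Total = 950 + 850 + 750 + 650 + 350 + 300 + 250 + 200 + 200 + 150 = 4650 kg.
Lower bound: ⌈4650/1200⌉ = 4 containers.
A packing using 4 containers:
  container 1: 950 + 250 = 1200
  container 2: 850 + 350 = 1200
  container 3: 750 + 300 + 150 = 1200
  container 4: 650 + 200 + 200 = 1050
This matches the lower bound, so 4 is optimal.

4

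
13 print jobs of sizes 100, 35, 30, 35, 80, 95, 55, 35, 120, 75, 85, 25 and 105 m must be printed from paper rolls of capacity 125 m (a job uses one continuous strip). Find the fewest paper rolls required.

8

Total = 120 + 105 + 100 + 95 + 85 + 80 + 75 + 55 + 35 + 35 + 35 + 30 + 25 = 875 m.
Lower bound: ⌈875/125⌉ = 7 paper rolls.
A packing using 8 paper rolls:
  roll 1: 120 = 120
  roll 2: 105 = 105
  roll 3: 100 + 25 = 125
  roll 4: 95 + 30 = 125
  roll 5: 85 + 35 = 120
  roll 6: 80 + 35 = 115
  roll 7: 75 + 35 = 110
  roll 8: 55 = 55
No arrangement into 7 paper rolls stays within capacity, so 8 is optimal.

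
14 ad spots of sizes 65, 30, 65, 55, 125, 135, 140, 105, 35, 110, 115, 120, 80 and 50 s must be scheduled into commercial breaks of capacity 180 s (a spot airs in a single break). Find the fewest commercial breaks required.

Total = 140 + 135 + 125 + 120 + 115 + 110 + 105 + 80 + 65 + 65 + 55 + 50 + 35 + 30 = 1230 s.
Lower bound: ⌈1230/180⌉ = 7 commercial breaks.
A packing using 8 commercial breaks:
  break 1: 140 + 35 = 175
  break 2: 135 + 30 = 165
  break 3: 125 + 55 = 180
  break 4: 120 + 50 = 170
  break 5: 115 + 65 = 180
  break 6: 110 + 65 = 175
  break 7: 105 = 105
  break 8: 80 = 80
No arrangement into 7 commercial breaks stays within capacity, so 8 is optimal.

8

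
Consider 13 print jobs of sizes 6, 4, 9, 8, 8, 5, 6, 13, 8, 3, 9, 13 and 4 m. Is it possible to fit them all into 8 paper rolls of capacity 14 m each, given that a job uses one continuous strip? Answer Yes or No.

Yes

A valid assignment using 8 paper rolls:
  roll 1: 13 = 13
  roll 2: 13 = 13
  roll 3: 9 + 5 = 14
  roll 4: 9 + 4 = 13
  roll 5: 8 + 6 = 14
  roll 6: 8 + 6 = 14
  roll 7: 8 + 4 = 12
  roll 8: 3 = 3
Every load is within 14 m, so 8 paper rolls suffice.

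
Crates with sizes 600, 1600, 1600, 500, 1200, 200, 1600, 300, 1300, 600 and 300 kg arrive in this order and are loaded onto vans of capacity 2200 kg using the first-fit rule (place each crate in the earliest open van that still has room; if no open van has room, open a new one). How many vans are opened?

5

  600 → van 1 (new)  [load 600/2200]
  1600 → van 1  [load 2200/2200]
  1600 → van 2 (new)  [load 1600/2200]
  500 → van 2  [load 2100/2200]
  1200 → van 3 (new)  [load 1200/2200]
  200 → van 3  [load 1400/2200]
  1600 → van 4 (new)  [load 1600/2200]
  300 → van 3  [load 1700/2200]
  1300 → van 5 (new)  [load 1300/2200]
  600 → van 4  [load 2200/2200]
  300 → van 3  [load 2000/2200]
5 vans opened.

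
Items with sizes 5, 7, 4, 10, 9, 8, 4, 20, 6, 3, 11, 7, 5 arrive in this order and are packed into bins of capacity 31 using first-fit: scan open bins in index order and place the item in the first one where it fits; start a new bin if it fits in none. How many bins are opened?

4

  5 → bin 1 (new)  [load 5/31]
  7 → bin 1  [load 12/31]
  4 → bin 1  [load 16/31]
  10 → bin 1  [load 26/31]
  9 → bin 2 (new)  [load 9/31]
  8 → bin 2  [load 17/31]
  4 → bin 1  [load 30/31]
  20 → bin 3 (new)  [load 20/31]
  6 → bin 2  [load 23/31]
  3 → bin 2  [load 26/31]
  11 → bin 3  [load 31/31]
  7 → bin 4 (new)  [load 7/31]
  5 → bin 2  [load 31/31]
4 bins opened.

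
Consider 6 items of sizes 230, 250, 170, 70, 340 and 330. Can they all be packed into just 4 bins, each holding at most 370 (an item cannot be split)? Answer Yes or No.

No

Total = 1390; ⌈1390/370⌉ = 4.
The bound of 4 does not rule out 4, but exhaustive search shows no assignment into 4 bins of capacity 370 exists — the minimum is 5.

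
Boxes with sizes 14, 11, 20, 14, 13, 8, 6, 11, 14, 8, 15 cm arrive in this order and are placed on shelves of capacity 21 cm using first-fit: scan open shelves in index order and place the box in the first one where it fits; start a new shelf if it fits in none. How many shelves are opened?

8

  14 → shelf 1 (new)  [load 14/21]
  11 → shelf 2 (new)  [load 11/21]
  20 → shelf 3 (new)  [load 20/21]
  14 → shelf 4 (new)  [load 14/21]
  13 → shelf 5 (new)  [load 13/21]
  8 → shelf 2  [load 19/21]
  6 → shelf 1  [load 20/21]
  11 → shelf 6 (new)  [load 11/21]
  14 → shelf 7 (new)  [load 14/21]
  8 → shelf 5  [load 21/21]
  15 → shelf 8 (new)  [load 15/21]
8 shelves opened.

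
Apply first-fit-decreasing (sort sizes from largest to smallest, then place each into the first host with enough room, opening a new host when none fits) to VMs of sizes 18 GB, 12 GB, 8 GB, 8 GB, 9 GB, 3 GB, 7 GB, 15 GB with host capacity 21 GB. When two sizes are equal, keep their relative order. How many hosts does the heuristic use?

5

Sorted descending: 18, 15, 12, 9, 8, 8, 7, 3.
  18 → host 1 (new)  [load 18/21]
  15 → host 2 (new)  [load 15/21]
  12 → host 3 (new)  [load 12/21]
  9 → host 3  [load 21/21]
  8 → host 4 (new)  [load 8/21]
  8 → host 4  [load 16/21]
  7 → host 5 (new)  [load 7/21]
  3 → host 1  [load 21/21]
5 hosts opened.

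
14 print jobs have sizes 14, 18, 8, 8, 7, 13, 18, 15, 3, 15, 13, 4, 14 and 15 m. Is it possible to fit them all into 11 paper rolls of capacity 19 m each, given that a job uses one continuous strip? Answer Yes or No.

A valid assignment using 11 paper rolls:
  roll 1: 18 = 18
  roll 2: 18 = 18
  roll 3: 15 + 4 = 19
  roll 4: 15 + 3 = 18
  roll 5: 15 = 15
  roll 6: 14 = 14
  roll 7: 14 = 14
  roll 8: 13 = 13
  roll 9: 13 = 13
  roll 10: 8 + 8 = 16
  roll 11: 7 = 7
Every load is within 19 m, so 11 paper rolls suffice.

Yes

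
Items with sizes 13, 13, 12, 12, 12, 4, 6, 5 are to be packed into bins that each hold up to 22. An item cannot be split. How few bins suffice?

5

Total = 13 + 13 + 12 + 12 + 12 + 6 + 5 + 4 = 77.
Lower bound: ⌈77/22⌉ = 4 bins.
Also, 5 items each exceed 11, and no two of those can share a bin, so at least 5 bins are needed.
A packing using 5 bins:
  bin 1: 13 + 6 = 19
  bin 2: 13 + 5 + 4 = 22
  bin 3: 12 = 12
  bin 4: 12 = 12
  bin 5: 12 = 12
This matches the lower bound, so 5 is optimal.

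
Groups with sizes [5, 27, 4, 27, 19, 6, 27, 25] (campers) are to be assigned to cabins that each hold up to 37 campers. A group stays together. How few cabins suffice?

5

Total = 27 + 27 + 27 + 25 + 19 + 6 + 5 + 4 = 140 campers.
Lower bound: ⌈140/37⌉ = 4 cabins.
Also, 5 groups each exceed 37/2 campers, and no two of those can share a cabin, so at least 5 cabins are needed.
A packing using 5 cabins:
  cabin 1: 27 + 6 + 4 = 37
  cabin 2: 27 + 5 = 32
  cabin 3: 27 = 27
  cabin 4: 25 = 25
  cabin 5: 19 = 19
This matches the lower bound, so 5 is optimal.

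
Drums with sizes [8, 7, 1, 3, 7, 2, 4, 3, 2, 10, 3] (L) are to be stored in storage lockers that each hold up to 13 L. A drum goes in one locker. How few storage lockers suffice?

Total = 10 + 8 + 7 + 7 + 4 + 3 + 3 + 3 + 2 + 2 + 1 = 50 L.
Lower bound: ⌈50/13⌉ = 4 storage lockers.
A packing using 4 storage lockers:
  locker 1: 10 + 3 = 13
  locker 2: 8 + 4 + 1 = 13
  locker 3: 7 + 3 + 3 = 13
  locker 4: 7 + 2 + 2 = 11
This matches the lower bound, so 4 is optimal.

4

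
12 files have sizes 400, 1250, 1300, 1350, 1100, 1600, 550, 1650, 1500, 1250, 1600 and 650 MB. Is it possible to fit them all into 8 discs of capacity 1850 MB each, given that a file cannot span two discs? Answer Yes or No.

Total = 14200 MB; ⌈14200/1850⌉ = 8.
9 files each exceed half the capacity and cannot share a disc, forcing at least 9 discs.
At least 9 discs are required, but only 8 are allowed.

No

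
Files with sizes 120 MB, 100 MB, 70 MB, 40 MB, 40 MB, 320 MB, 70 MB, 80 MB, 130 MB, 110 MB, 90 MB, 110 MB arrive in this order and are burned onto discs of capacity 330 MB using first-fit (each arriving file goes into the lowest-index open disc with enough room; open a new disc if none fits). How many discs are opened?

4

  120 → disc 1 (new)  [load 120/330]
  100 → disc 1  [load 220/330]
  70 → disc 1  [load 290/330]
  40 → disc 1  [load 330/330]
  40 → disc 2 (new)  [load 40/330]
  320 → disc 3 (new)  [load 320/330]
  70 → disc 2  [load 110/330]
  80 → disc 2  [load 190/330]
  130 → disc 2  [load 320/330]
  110 → disc 4 (new)  [load 110/330]
  90 → disc 4  [load 200/330]
  110 → disc 4  [load 310/330]
4 discs opened.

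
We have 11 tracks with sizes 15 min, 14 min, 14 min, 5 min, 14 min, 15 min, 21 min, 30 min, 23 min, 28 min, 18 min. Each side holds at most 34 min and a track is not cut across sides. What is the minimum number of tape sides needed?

7

Total = 30 + 28 + 23 + 21 + 18 + 15 + 15 + 14 + 14 + 14 + 5 = 197 min.
Lower bound: ⌈197/34⌉ = 6 tape sides.
A packing using 7 tape sides:
  side 1: 30 = 30
  side 2: 28 + 5 = 33
  side 3: 23 = 23
  side 4: 21 = 21
  side 5: 18 + 15 = 33
  side 6: 15 + 14 = 29
  side 7: 14 + 14 = 28
No arrangement into 6 tape sides stays within capacity, so 7 is optimal.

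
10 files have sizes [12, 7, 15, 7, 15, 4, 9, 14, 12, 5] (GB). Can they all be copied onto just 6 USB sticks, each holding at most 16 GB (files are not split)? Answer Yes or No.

Total = 100 GB; ⌈100/16⌉ = 7.
At least 7 USB sticks are required, but only 6 are allowed.

No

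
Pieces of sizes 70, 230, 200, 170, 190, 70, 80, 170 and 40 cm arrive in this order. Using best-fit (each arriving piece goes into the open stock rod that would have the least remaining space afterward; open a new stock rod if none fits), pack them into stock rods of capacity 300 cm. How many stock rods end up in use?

  70 → stock rod 1 (new)  [load 70/300]
  230 → stock rod 1  [load 300/300]
  200 → stock rod 2 (new)  [load 200/300]
  170 → stock rod 3 (new)  [load 170/300]
  190 → stock rod 4 (new)  [load 190/300]
  70 → stock rod 2  [load 270/300]
  80 → stock rod 4  [load 270/300]
  170 → stock rod 5 (new)  [load 170/300]
  40 → stock rod 3  [load 210/300]
5 stock rods opened.

5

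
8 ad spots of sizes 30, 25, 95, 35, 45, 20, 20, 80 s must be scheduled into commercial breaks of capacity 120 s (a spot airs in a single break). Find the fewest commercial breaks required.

Total = 95 + 80 + 45 + 35 + 30 + 25 + 20 + 20 = 350 s.
Lower bound: ⌈350/120⌉ = 3 commercial breaks.
A packing using 3 commercial breaks:
  break 1: 95 + 25 = 120
  break 2: 80 + 35 = 115
  break 3: 45 + 30 + 20 + 20 = 115
This matches the lower bound, so 3 is optimal.

3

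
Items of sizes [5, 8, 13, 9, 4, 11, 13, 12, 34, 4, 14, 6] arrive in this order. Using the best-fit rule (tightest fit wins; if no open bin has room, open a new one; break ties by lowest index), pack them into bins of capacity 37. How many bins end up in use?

  5 → bin 1 (new)  [load 5/37]
  8 → bin 1  [load 13/37]
  13 → bin 1  [load 26/37]
  9 → bin 1  [load 35/37]
  4 → bin 2 (new)  [load 4/37]
  11 → bin 2  [load 15/37]
  13 → bin 2  [load 28/37]
  12 → bin 3 (new)  [load 12/37]
  34 → bin 4 (new)  [load 34/37]
  4 → bin 2  [load 32/37]
  14 → bin 3  [load 26/37]
  6 → bin 3  [load 32/37]
4 bins opened.

4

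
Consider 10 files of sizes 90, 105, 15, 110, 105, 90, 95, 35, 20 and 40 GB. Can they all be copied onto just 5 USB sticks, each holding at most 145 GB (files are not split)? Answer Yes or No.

No

Total = 705 GB; ⌈705/145⌉ = 5.
6 files each exceed half the capacity and cannot share a USB stick, forcing at least 6 USB sticks.
At least 6 USB sticks are required, but only 5 are allowed.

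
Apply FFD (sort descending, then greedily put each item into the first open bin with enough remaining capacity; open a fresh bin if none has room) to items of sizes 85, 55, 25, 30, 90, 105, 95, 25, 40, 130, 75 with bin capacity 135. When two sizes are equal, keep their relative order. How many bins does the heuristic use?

6

Sorted descending: 130, 105, 95, 90, 85, 75, 55, 40, 30, 25, 25.
  130 → bin 1 (new)  [load 130/135]
  105 → bin 2 (new)  [load 105/135]
  95 → bin 3 (new)  [load 95/135]
  90 → bin 4 (new)  [load 90/135]
  85 → bin 5 (new)  [load 85/135]
  75 → bin 6 (new)  [load 75/135]
  55 → bin 6  [load 130/135]
  40 → bin 3  [load 135/135]
  30 → bin 2  [load 135/135]
  25 → bin 4  [load 115/135]
  25 → bin 5  [load 110/135]
6 bins opened.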